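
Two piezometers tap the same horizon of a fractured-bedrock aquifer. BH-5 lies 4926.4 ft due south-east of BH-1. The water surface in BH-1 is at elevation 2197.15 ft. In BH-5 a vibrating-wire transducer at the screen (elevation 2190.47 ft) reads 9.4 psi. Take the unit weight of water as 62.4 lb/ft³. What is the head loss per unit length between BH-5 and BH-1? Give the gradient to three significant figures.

i ≈ 0.00305 ft/ft

Total head at BH-1: h = 2197.15 ft (water level in the piezometer is the total head).
Pressure head at BH-5: ψ = 144·P/γ = 144 × 9.4 / 62.4 = 21.69 ft.
Total head at BH-5: h = z + ψ = 2190.47 + 21.69 = 2212.16 ft.
Head difference: h(BH-1) − h(BH-5) = 2197.15 − 2212.16 = -15.01 ft.
Hydraulic gradient: i = |Δh| / L = 15.01 / 4926.4 = 0.00305.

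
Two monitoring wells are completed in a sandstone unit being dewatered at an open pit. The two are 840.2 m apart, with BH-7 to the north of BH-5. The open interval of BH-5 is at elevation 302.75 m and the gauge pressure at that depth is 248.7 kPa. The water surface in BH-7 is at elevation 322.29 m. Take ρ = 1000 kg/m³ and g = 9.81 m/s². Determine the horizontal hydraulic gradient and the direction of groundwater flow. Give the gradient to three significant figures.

i ≈ 0.00692; groundwater flows toward the north

Pressure head at BH-5: ψ = P/(ρg) = 248.7×1000 / (1000 × 9.81) = 25.35 m.
Total head at BH-5: h = z + ψ = 302.75 + 25.35 = 328.10 m.
Total head at BH-7: h = 322.29 m (water level in the piezometer is the total head).
Head difference: h(BH-5) − h(BH-7) = 328.10 − 322.29 = 5.81 m.
Hydraulic gradient: i = |Δh| / L = 5.81 / 840.2 = 0.00692.
Flow is from higher to lower head: from BH-5 toward BH-7, i.e. toward the north.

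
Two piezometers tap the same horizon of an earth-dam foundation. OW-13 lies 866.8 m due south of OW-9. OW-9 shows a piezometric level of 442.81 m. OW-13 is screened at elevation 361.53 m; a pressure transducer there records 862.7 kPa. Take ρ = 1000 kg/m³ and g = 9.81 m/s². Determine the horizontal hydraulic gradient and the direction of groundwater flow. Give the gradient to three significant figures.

Total head at OW-9: h = 442.81 m (water level in the piezometer is the total head).
Pressure head at OW-13: ψ = P/(ρg) = 862.7×1000 / (1000 × 9.81) = 87.94 m.
Total head at OW-13: h = z + ψ = 361.53 + 87.94 = 449.47 m.
Head difference: h(OW-9) − h(OW-13) = 442.81 − 449.47 = -6.66 m.
Hydraulic gradient: i = |Δh| / L = 6.66 / 866.8 = 0.00768.
Flow is from higher to lower head: from OW-13 toward OW-9, i.e. toward the north.

i ≈ 0.00768; groundwater flows toward the north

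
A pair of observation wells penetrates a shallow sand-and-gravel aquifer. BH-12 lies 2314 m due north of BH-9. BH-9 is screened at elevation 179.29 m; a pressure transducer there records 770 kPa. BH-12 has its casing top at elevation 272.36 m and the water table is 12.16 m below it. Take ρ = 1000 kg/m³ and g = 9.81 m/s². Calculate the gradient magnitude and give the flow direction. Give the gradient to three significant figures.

i ≈ 0.00105; groundwater flows toward the south

Pressure head at BH-9: ψ = P/(ρg) = 770×1000 / (1000 × 9.81) = 78.49 m.
Total head at BH-9: h = z + ψ = 179.29 + 78.49 = 257.78 m.
Total head at BH-12: h = 272.36 − 12.16 = 260.20 m.
Head difference: h(BH-9) − h(BH-12) = 257.78 − 260.20 = -2.42 m.
Hydraulic gradient: i = |Δh| / L = 2.42 / 2314 = 0.00105.
Flow is from higher to lower head: from BH-12 toward BH-9, i.e. toward the south.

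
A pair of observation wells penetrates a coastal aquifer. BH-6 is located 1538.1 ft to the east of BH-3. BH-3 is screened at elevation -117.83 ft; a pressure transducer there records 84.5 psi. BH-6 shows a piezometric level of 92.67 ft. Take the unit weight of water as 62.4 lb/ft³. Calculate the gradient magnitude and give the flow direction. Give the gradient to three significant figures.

i ≈ 0.0101; groundwater flows toward the west

Pressure head at BH-3: ψ = 144·P/γ = 144 × 84.5 / 62.4 = 195.00 ft.
Total head at BH-3: h = z + ψ = -117.83 + 195.00 = 77.17 ft.
Total head at BH-6: h = 92.67 ft (water level in the piezometer is the total head).
Head difference: h(BH-3) − h(BH-6) = 77.17 − 92.67 = -15.50 ft.
Hydraulic gradient: i = |Δh| / L = 15.50 / 1538.1 = 0.0101.
Flow is from higher to lower head: from BH-6 toward BH-3, i.e. toward the west.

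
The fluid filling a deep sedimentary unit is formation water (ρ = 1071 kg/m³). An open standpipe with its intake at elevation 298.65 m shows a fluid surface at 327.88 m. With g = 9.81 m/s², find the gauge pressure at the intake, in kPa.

P ≈ 307 kPa

Pressure head ψ = h − z = 327.88 − 298.65 = 29.23 m.
P = ρgψ = 1071 × 9.81 × 29.23 = 307105 Pa ≈ 307 kPa.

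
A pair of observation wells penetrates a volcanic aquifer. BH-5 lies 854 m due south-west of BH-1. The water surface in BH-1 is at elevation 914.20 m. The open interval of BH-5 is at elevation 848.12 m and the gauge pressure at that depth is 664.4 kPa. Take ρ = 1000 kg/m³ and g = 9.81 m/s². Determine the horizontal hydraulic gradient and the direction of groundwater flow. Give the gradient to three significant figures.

Total head at BH-1: h = 914.20 m (water level in the piezometer is the total head).
Pressure head at BH-5: ψ = P/(ρg) = 664.4×1000 / (1000 × 9.81) = 67.73 m.
Total head at BH-5: h = z + ψ = 848.12 + 67.73 = 915.85 m.
Head difference: h(BH-1) − h(BH-5) = 914.20 − 915.85 = -1.65 m.
Hydraulic gradient: i = |Δh| / L = 1.65 / 854 = 0.00193.
Flow is from higher to lower head: from BH-5 toward BH-1, i.e. toward the north-east.

i ≈ 0.00193; groundwater flows toward the north-east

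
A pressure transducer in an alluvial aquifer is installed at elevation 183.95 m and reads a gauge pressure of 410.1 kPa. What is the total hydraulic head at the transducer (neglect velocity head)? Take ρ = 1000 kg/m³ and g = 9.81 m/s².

ψ = P/(ρg) = 410.1×1000 / (1000 × 9.81) = 41.80 m.
h = z + ψ = 183.95 + 41.80 = 225.75 m.

h ≈ 225.75 m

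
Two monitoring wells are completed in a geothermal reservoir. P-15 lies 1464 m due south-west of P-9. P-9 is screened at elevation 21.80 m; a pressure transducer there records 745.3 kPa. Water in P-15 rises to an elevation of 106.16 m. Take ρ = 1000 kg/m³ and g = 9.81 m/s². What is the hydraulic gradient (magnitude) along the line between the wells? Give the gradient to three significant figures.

Pressure head at P-9: ψ = P/(ρg) = 745.3×1000 / (1000 × 9.81) = 75.97 m.
Total head at P-9: h = z + ψ = 21.80 + 75.97 = 97.77 m.
Total head at P-15: h = 106.16 m (water level in the piezometer is the total head).
Head difference: h(P-9) − h(P-15) = 97.77 − 106.16 = -8.39 m.
Hydraulic gradient: i = |Δh| / L = 8.39 / 1464 = 0.00573.

i ≈ 0.00573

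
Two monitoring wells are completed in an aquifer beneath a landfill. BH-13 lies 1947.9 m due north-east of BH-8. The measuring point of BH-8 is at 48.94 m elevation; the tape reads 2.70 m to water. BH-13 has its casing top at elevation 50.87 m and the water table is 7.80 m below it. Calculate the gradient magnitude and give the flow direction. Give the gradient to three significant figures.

i ≈ 0.00163; groundwater flows toward the north-east

Total head at BH-8: h = 48.94 − 2.70 = 46.24 m.
Total head at BH-13: h = 50.87 − 7.80 = 43.07 m.
Head difference: h(BH-8) − h(BH-13) = 46.24 − 43.07 = 3.17 m.
Hydraulic gradient: i = |Δh| / L = 3.17 / 1947.9 = 0.00163.
Flow is from higher to lower head: from BH-8 toward BH-13, i.e. toward the north-east.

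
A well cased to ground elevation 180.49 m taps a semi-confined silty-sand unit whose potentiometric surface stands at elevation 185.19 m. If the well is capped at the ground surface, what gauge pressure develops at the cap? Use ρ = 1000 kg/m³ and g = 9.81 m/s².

Head above the cap: Δh = 185.19 − 180.49 = 4.70 m.
P = ρgΔh = 1000 × 9.81 × 4.70 = 46107 Pa ≈ 46.1 kPa.

P ≈ 46.1 kPa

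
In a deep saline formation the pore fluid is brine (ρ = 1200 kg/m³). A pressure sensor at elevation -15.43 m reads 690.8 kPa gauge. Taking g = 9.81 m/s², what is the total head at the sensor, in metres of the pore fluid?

ψ = P/(ρg) = 690.8×1000 / (1200 × 9.81) = 58.68 m.
h = z + ψ = -15.43 + 58.68 = 43.25 m.

h ≈ 43.25 m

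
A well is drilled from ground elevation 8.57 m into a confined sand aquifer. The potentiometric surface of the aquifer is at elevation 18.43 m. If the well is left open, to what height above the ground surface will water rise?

Water rises to the potentiometric surface, so the rise above ground = 18.43 − 8.57 = 9.86 m.

≈ 9.86 m above ground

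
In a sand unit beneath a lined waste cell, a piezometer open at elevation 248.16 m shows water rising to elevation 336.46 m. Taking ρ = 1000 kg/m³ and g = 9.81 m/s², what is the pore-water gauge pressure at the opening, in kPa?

P ≈ 866 kPa

Pressure head ψ = h − z = 336.46 − 248.16 = 88.30 m.
P = ρgψ = 1000 × 9.81 × 88.30 = 866223 Pa ≈ 866 kPa.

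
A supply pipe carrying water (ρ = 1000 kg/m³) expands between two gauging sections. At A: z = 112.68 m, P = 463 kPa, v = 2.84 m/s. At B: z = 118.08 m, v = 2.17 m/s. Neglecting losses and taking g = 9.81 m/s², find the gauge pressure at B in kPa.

Pressure head at A: ψ₁ = P₁/(ρg) = 463×1000 / (1000 × 9.81) = 47.20 m.
Velocity heads: v₁²/2g = 2.84²/19.62 = 0.411 m; v₂²/2g = 2.17²/19.62 = 0.240 m.
Total head H = z₁ + ψ₁ + v₁²/2g = 112.68 + 47.20 + 0.411 = 160.29 m.
ψ₂ = H − z₂ − v₂²/2g = 160.29 − 118.08 − 0.240 = 41.97 m.
P₂ = ρgψ₂ = 1000 × 9.81 × 41.97 ≈ 412 kPa.

P₂ ≈ 412 kPa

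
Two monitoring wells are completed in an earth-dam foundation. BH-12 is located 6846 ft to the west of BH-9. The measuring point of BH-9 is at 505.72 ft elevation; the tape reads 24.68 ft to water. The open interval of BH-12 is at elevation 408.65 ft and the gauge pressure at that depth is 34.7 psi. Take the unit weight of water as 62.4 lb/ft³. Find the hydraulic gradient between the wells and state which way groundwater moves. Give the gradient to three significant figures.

i ≈ 0.00112; groundwater flows toward the east

Total head at BH-9: h = 505.72 − 24.68 = 481.04 ft.
Pressure head at BH-12: ψ = 144·P/γ = 144 × 34.7 / 62.4 = 80.08 ft.
Total head at BH-12: h = z + ψ = 408.65 + 80.08 = 488.73 ft.
Head difference: h(BH-9) − h(BH-12) = 481.04 − 488.73 = -7.69 ft.
Hydraulic gradient: i = |Δh| / L = 7.69 / 6846 = 0.00112.
Flow is from higher to lower head: from BH-12 toward BH-9, i.e. toward the east.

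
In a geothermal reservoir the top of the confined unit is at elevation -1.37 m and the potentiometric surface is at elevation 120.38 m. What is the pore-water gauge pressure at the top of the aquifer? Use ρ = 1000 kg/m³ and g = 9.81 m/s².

Pressure head at the aquifer top: ψ = h − z = 120.38 − (-1.37) = 121.75 m.
P = ρgψ = 1000 × 9.81 × 121.75 = 1194368 Pa ≈ 1190 kPa.

P ≈ 1190 kPa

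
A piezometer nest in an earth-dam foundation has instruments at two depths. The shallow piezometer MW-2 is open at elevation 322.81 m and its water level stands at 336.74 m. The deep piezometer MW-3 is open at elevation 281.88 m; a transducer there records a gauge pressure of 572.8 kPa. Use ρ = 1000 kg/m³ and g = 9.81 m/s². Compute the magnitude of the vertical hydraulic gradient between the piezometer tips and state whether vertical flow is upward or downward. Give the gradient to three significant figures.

|i_v| ≈ 0.0862; vertical flow is upward

Total head at MW-2: h = 336.74 m (water level in the standpipe).
Pressure head at MW-3: ψ = P/(ρg) = 572.8×1000 / (1000 × 9.81) = 58.39 m.
Total head at MW-3: h = z + ψ = 281.88 + 58.39 = 340.27 m.
Δh = h(MW-2) − h(MW-3) = 336.74 − 340.27 = -3.53 m.
Vertical separation Δz = 322.81 − 281.88 = 40.93 m.
|i_v| = |Δh| / Δz = 3.53 / 40.93 = 0.0862.
Head is higher in the deep piezometer, so vertical flow is upward (discharge condition).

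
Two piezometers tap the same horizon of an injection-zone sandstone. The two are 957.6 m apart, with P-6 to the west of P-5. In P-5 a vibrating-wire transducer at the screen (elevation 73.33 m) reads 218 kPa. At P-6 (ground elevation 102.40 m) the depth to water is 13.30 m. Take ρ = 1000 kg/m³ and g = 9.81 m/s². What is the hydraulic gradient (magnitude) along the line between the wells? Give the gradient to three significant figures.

i ≈ 0.00674

Pressure head at P-5: ψ = P/(ρg) = 218×1000 / (1000 × 9.81) = 22.22 m.
Total head at P-5: h = z + ψ = 73.33 + 22.22 = 95.55 m.
Total head at P-6: h = 102.40 − 13.30 = 89.10 m.
Head difference: h(P-5) − h(P-6) = 95.55 − 89.10 = 6.45 m.
Hydraulic gradient: i = |Δh| / L = 6.45 / 957.6 = 0.00674.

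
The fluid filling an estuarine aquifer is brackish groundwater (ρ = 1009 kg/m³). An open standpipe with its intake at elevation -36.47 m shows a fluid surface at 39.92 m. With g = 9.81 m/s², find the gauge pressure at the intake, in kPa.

P ≈ 756 kPa

Pressure head ψ = h − z = 39.92 − (-36.47) = 76.39 m.
P = ρgψ = 1009 × 9.81 × 76.39 = 756130 Pa ≈ 756 kPa.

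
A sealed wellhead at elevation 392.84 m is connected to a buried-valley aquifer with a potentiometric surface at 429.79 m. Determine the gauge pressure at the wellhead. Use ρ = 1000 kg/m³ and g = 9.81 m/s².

P ≈ 362 kPa

Head above the cap: Δh = 429.79 − 392.84 = 36.95 m.
P = ρgΔh = 1000 × 9.81 × 36.95 = 362480 Pa ≈ 362 kPa.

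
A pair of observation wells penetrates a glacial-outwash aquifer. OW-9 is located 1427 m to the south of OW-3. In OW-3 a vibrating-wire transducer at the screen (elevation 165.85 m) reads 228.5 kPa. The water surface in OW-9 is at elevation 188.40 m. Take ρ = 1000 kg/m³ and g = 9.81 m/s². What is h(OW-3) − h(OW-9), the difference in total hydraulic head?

Δh ≈ 0.74 m

Pressure head at OW-3: ψ = P/(ρg) = 228.5×1000 / (1000 × 9.81) = 23.29 m.
Total head at OW-3: h = z + ψ = 165.85 + 23.29 = 189.14 m.
Total head at OW-9: h = 188.40 m (water level in the piezometer is the total head).
Head difference: h(OW-3) − h(OW-9) = 189.14 − 188.40 = 0.74 m.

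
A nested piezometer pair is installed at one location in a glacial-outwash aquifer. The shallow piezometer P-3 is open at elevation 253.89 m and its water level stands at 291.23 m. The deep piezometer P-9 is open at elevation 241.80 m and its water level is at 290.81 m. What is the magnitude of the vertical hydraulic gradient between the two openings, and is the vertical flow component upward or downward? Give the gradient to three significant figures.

|i_v| ≈ 0.0347; vertical flow is downward

Total head at P-3: h = 291.23 m (water level in the standpipe).
Total head at P-9: h = 290.81 m.
Δh = h(P-3) − h(P-9) = 291.23 − 290.81 = 0.42 m.
Vertical separation Δz = 253.89 − 241.80 = 12.09 m.
|i_v| = |Δh| / Δz = 0.42 / 12.09 = 0.0347.
Head is higher in the shallow piezometer, so vertical flow is downward (recharge condition).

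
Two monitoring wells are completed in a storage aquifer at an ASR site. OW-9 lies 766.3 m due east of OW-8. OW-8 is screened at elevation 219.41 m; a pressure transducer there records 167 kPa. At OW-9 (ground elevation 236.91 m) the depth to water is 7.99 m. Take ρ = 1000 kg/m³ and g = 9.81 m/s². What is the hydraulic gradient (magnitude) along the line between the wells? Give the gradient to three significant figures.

Pressure head at OW-8: ψ = P/(ρg) = 167×1000 / (1000 × 9.81) = 17.02 m.
Total head at OW-8: h = z + ψ = 219.41 + 17.02 = 236.43 m.
Total head at OW-9: h = 236.91 − 7.99 = 228.92 m.
Head difference: h(OW-8) − h(OW-9) = 236.43 − 228.92 = 7.51 m.
Hydraulic gradient: i = |Δh| / L = 7.51 / 766.3 = 0.00980.

i ≈ 0.00980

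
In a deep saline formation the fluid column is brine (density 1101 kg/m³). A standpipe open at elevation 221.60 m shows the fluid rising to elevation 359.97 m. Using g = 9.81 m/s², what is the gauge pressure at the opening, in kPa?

Pressure head ψ = h − z = 359.97 − 221.60 = 138.37 m.
P = ρgψ = 1101 × 9.81 × 138.37 = 1494508 Pa ≈ 1490 kPa.

P ≈ 1490 kPa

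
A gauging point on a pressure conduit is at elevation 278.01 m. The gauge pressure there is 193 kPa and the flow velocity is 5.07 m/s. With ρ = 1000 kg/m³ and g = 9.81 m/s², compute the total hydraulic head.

h ≈ 298.99 m

Pressure head ψ = P/(ρg) = 193×1000 / (1000 × 9.81) = 19.67 m.
Velocity head = v²/(2g) = 5.07² / (2 × 9.81) = 1.310 m.
h = z + ψ + v²/(2g) = 278.01 + 19.67 + 1.310 = 298.99 m.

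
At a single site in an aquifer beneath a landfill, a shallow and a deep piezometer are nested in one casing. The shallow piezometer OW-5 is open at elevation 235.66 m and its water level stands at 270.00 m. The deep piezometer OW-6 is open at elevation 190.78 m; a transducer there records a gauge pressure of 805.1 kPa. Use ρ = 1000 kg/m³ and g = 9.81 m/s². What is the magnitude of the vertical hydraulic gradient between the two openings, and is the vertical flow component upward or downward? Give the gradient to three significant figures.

|i_v| ≈ 0.0635; vertical flow is upward

Total head at OW-5: h = 270.00 m (water level in the standpipe).
Pressure head at OW-6: ψ = P/(ρg) = 805.1×1000 / (1000 × 9.81) = 82.07 m.
Total head at OW-6: h = z + ψ = 190.78 + 82.07 = 272.85 m.
Δh = h(OW-5) − h(OW-6) = 270.00 − 272.85 = -2.85 m.
Vertical separation Δz = 235.66 − 190.78 = 44.88 m.
|i_v| = |Δh| / Δz = 2.85 / 44.88 = 0.0635.
Head is higher in the deep piezometer, so vertical flow is upward (discharge condition).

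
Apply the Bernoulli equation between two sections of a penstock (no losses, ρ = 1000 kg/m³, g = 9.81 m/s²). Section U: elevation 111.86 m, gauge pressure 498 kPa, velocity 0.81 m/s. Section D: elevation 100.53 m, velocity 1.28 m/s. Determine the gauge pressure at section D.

P₂ ≈ 609 kPa

Pressure head at U: ψ₁ = P₁/(ρg) = 498×1000 / (1000 × 9.81) = 50.76 m.
Velocity heads: v₁²/2g = 0.81²/19.62 = 0.033 m; v₂²/2g = 1.28²/19.62 = 0.084 m.
Total head H = z₁ + ψ₁ + v₁²/2g = 111.86 + 50.76 + 0.033 = 162.65 m.
ψ₂ = H − z₂ − v₂²/2g = 162.65 − 100.53 − 0.084 = 62.04 m.
P₂ = ρgψ₂ = 1000 × 9.81 × 62.04 ≈ 609 kPa.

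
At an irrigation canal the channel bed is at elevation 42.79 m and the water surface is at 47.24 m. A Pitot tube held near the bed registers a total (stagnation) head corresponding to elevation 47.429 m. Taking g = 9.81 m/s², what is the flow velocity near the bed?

Near the bed, under hydrostatic conditions, the piezometric head (z + ψ) equals the free-surface elevation, 47.24 m.
Velocity head = total − piezometric = 47.429 − 47.24 = 0.189 m.
v = √(2g·h_v) = √(2 × 9.81 × 0.189) = 1.93 m/s.

v ≈ 1.93 m/s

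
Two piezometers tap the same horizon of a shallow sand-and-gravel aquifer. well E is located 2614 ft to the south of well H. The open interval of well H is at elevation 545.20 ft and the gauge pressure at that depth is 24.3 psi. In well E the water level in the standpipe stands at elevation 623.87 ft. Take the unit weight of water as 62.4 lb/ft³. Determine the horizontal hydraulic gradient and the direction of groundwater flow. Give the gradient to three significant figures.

Pressure head at well H: ψ = 144·P/γ = 144 × 24.3 / 62.4 = 56.08 ft.
Total head at well H: h = z + ψ = 545.20 + 56.08 = 601.28 ft.
Total head at well E: h = 623.87 ft (water level in the piezometer is the total head).
Head difference: h(well H) − h(well E) = 601.28 − 623.87 = -22.59 ft.
Hydraulic gradient: i = |Δh| / L = 22.59 / 2614 = 0.00864.
Flow is from higher to lower head: from well E toward well H, i.e. toward the north.

i ≈ 0.00864; groundwater flows toward the north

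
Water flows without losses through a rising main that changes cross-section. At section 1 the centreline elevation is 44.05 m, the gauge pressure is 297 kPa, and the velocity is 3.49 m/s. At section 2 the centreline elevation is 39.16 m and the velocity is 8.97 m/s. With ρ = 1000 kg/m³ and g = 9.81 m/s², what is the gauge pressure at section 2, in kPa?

Pressure head at 1: ψ₁ = P₁/(ρg) = 297×1000 / (1000 × 9.81) = 30.28 m.
Velocity heads: v₁²/2g = 3.49²/19.62 = 0.621 m; v₂²/2g = 8.97²/19.62 = 4.101 m.
Total head H = z₁ + ψ₁ + v₁²/2g = 44.05 + 30.28 + 0.621 = 74.95 m.
ψ₂ = H − z₂ − v₂²/2g = 74.95 − 39.16 − 4.101 = 31.69 m.
P₂ = ρgψ₂ = 1000 × 9.81 × 31.69 ≈ 311 kPa.

P₂ ≈ 311 kPa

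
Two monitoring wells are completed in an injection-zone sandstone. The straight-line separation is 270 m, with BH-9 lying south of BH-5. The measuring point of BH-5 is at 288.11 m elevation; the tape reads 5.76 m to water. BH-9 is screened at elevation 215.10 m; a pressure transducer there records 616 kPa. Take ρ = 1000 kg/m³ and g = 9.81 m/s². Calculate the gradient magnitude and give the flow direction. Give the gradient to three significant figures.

i ≈ 0.0165; groundwater flows toward the south

Total head at BH-5: h = 288.11 − 5.76 = 282.35 m.
Pressure head at BH-9: ψ = P/(ρg) = 616×1000 / (1000 × 9.81) = 62.79 m.
Total head at BH-9: h = z + ψ = 215.10 + 62.79 = 277.89 m.
Head difference: h(BH-5) − h(BH-9) = 282.35 − 277.89 = 4.46 m.
Hydraulic gradient: i = |Δh| / L = 4.46 / 270 = 0.0165.
Flow is from higher to lower head: from BH-5 toward BH-9, i.e. toward the south.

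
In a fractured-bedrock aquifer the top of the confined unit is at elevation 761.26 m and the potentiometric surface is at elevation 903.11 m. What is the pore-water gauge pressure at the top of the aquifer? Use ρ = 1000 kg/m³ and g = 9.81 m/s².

P ≈ 1390 kPa

Pressure head at the aquifer top: ψ = h − z = 903.11 − 761.26 = 141.85 m.
P = ρgψ = 1000 × 9.81 × 141.85 = 1391549 Pa ≈ 1390 kPa.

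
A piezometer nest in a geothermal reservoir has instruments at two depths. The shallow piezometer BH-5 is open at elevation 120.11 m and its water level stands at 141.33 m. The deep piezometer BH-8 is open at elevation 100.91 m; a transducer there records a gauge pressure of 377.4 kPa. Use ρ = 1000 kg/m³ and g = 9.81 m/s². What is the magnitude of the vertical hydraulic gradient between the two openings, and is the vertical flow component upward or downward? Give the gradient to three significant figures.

Total head at BH-5: h = 141.33 m (water level in the standpipe).
Pressure head at BH-8: ψ = P/(ρg) = 377.4×1000 / (1000 × 9.81) = 38.47 m.
Total head at BH-8: h = z + ψ = 100.91 + 38.47 = 139.38 m.
Δh = h(BH-5) − h(BH-8) = 141.33 − 139.38 = 1.95 m.
Vertical separation Δz = 120.11 − 100.91 = 19.20 m.
|i_v| = |Δh| / Δz = 1.95 / 19.20 = 0.102.
Head is higher in the shallow piezometer, so vertical flow is downward (recharge condition).

|i_v| ≈ 0.102; vertical flow is downward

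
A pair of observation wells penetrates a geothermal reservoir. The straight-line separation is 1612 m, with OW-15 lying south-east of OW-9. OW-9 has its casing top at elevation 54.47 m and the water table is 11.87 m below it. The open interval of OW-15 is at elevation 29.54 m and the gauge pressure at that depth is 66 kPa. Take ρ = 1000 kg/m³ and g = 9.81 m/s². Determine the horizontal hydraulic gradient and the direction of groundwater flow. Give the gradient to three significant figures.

i ≈ 0.00393; groundwater flows toward the south-east

Total head at OW-9: h = 54.47 − 11.87 = 42.60 m.
Pressure head at OW-15: ψ = P/(ρg) = 66×1000 / (1000 × 9.81) = 6.73 m.
Total head at OW-15: h = z + ψ = 29.54 + 6.73 = 36.27 m.
Head difference: h(OW-9) − h(OW-15) = 42.60 − 36.27 = 6.33 m.
Hydraulic gradient: i = |Δh| / L = 6.33 / 1612 = 0.00393.
Flow is from higher to lower head: from OW-9 toward OW-15, i.e. toward the south-east.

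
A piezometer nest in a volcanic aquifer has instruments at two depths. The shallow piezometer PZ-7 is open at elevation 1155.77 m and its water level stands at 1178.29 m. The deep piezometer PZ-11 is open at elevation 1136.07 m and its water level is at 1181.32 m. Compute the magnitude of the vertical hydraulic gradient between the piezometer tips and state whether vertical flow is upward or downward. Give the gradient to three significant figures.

|i_v| ≈ 0.154; vertical flow is upward

Total head at PZ-7: h = 1178.29 m (water level in the standpipe).
Total head at PZ-11: h = 1181.32 m.
Δh = h(PZ-7) − h(PZ-11) = 1178.29 − 1181.32 = -3.03 m.
Vertical separation Δz = 1155.77 − 1136.07 = 19.70 m.
|i_v| = |Δh| / Δz = 3.03 / 19.70 = 0.154.
Head is higher in the deep piezometer, so vertical flow is upward (discharge condition).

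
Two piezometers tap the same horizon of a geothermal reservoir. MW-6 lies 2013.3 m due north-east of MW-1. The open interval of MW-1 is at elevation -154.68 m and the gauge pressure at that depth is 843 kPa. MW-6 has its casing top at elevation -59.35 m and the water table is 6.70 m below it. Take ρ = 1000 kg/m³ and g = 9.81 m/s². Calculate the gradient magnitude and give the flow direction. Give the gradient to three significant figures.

Pressure head at MW-1: ψ = P/(ρg) = 843×1000 / (1000 × 9.81) = 85.93 m.
Total head at MW-1: h = z + ψ = -154.68 + 85.93 = -68.75 m.
Total head at MW-6: h = -59.35 − 6.70 = -66.05 m.
Head difference: h(MW-1) − h(MW-6) = -68.75 − (-66.05) = -2.70 m.
Hydraulic gradient: i = |Δh| / L = 2.70 / 2013.3 = 0.00134.
Flow is from higher to lower head: from MW-6 toward MW-1, i.e. toward the south-west.

i ≈ 0.00134; groundwater flows toward the south-west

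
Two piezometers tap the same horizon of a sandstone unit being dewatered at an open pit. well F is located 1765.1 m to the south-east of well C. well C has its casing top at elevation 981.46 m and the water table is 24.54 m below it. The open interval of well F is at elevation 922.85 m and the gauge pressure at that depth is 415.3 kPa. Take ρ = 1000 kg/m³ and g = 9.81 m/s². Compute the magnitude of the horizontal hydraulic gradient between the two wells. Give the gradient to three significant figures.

i ≈ 0.00468

Total head at well C: h = 981.46 − 24.54 = 956.92 m.
Pressure head at well F: ψ = P/(ρg) = 415.3×1000 / (1000 × 9.81) = 42.33 m.
Total head at well F: h = z + ψ = 922.85 + 42.33 = 965.18 m.
Head difference: h(well C) − h(well F) = 956.92 − 965.18 = -8.26 m.
Hydraulic gradient: i = |Δh| / L = 8.26 / 1765.1 = 0.00468.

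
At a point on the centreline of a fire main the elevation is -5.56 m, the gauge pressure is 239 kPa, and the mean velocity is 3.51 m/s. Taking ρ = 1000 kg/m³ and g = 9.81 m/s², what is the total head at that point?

h ≈ 19.43 m

Pressure head ψ = P/(ρg) = 239×1000 / (1000 × 9.81) = 24.36 m.
Velocity head = v²/(2g) = 3.51² / (2 × 9.81) = 0.628 m.
h = z + ψ + v²/(2g) = -5.56 + 24.36 + 0.628 = 19.43 m.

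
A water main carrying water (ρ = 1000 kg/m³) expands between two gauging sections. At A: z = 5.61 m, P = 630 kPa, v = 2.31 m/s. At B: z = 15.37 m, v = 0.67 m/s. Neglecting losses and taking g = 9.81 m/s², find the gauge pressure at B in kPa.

P₂ ≈ 537 kPa

Pressure head at A: ψ₁ = P₁/(ρg) = 630×1000 / (1000 × 9.81) = 64.22 m.
Velocity heads: v₁²/2g = 2.31²/19.62 = 0.272 m; v₂²/2g = 0.67²/19.62 = 0.023 m.
Total head H = z₁ + ψ₁ + v₁²/2g = 5.61 + 64.22 + 0.272 = 70.10 m.
ψ₂ = H − z₂ − v₂²/2g = 70.10 − 15.37 − 0.023 = 54.71 m.
P₂ = ρgψ₂ = 1000 × 9.81 × 54.71 ≈ 537 kPa.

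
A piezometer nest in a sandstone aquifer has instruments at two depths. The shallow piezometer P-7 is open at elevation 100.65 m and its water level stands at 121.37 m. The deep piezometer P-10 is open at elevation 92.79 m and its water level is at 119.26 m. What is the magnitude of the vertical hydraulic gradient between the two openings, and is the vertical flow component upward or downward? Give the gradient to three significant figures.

|i_v| ≈ 0.268; vertical flow is downward

Total head at P-7: h = 121.37 m (water level in the standpipe).
Total head at P-10: h = 119.26 m.
Δh = h(P-7) − h(P-10) = 121.37 − 119.26 = 2.11 m.
Vertical separation Δz = 100.65 − 92.79 = 7.86 m.
|i_v| = |Δh| / Δz = 2.11 / 7.86 = 0.268.
Head is higher in the shallow piezometer, so vertical flow is downward (recharge condition).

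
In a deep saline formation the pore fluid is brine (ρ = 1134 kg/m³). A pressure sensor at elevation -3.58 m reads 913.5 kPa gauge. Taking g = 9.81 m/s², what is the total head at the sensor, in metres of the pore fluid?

ψ = P/(ρg) = 913.5×1000 / (1134 × 9.81) = 82.12 m.
h = z + ψ = -3.58 + 82.12 = 78.54 m.

h ≈ 78.54 m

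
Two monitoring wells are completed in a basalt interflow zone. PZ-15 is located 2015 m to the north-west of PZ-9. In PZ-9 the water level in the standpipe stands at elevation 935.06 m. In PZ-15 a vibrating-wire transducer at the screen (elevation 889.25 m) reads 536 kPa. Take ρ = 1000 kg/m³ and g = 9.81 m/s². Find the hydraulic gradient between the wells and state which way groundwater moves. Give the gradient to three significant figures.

i ≈ 0.00438; groundwater flows toward the south-east

Total head at PZ-9: h = 935.06 m (water level in the piezometer is the total head).
Pressure head at PZ-15: ψ = P/(ρg) = 536×1000 / (1000 × 9.81) = 54.64 m.
Total head at PZ-15: h = z + ψ = 889.25 + 54.64 = 943.89 m.
Head difference: h(PZ-9) − h(PZ-15) = 935.06 − 943.89 = -8.83 m.
Hydraulic gradient: i = |Δh| / L = 8.83 / 2015 = 0.00438.
Flow is from higher to lower head: from PZ-15 toward PZ-9, i.e. toward the south-east.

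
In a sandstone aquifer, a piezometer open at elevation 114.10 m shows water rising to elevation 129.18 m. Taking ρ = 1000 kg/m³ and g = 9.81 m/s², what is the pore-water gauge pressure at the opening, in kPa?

P ≈ 148 kPa

Pressure head ψ = h − z = 129.18 − 114.10 = 15.08 m.
P = ρgψ = 1000 × 9.81 × 15.08 = 147935 Pa ≈ 148 kPa.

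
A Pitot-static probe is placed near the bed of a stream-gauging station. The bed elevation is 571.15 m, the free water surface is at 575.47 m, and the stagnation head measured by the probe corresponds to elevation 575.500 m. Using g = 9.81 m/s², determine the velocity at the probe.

Near the bed, under hydrostatic conditions, the piezometric head (z + ψ) equals the free-surface elevation, 575.47 m.
Velocity head = total − piezometric = 575.500 − 575.47 = 0.030 m.
v = √(2g·h_v) = √(2 × 9.81 × 0.030) = 0.767 m/s.

v ≈ 0.767 m/s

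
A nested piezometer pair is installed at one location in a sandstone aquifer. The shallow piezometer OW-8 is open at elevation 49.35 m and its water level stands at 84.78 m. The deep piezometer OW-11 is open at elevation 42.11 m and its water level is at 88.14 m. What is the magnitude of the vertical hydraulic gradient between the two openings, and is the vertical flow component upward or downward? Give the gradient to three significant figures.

|i_v| ≈ 0.464; vertical flow is upward

Total head at OW-8: h = 84.78 m (water level in the standpipe).
Total head at OW-11: h = 88.14 m.
Δh = h(OW-8) − h(OW-11) = 84.78 − 88.14 = -3.36 m.
Vertical separation Δz = 49.35 − 42.11 = 7.24 m.
|i_v| = |Δh| / Δz = 3.36 / 7.24 = 0.464.
Head is higher in the deep piezometer, so vertical flow is upward (discharge condition).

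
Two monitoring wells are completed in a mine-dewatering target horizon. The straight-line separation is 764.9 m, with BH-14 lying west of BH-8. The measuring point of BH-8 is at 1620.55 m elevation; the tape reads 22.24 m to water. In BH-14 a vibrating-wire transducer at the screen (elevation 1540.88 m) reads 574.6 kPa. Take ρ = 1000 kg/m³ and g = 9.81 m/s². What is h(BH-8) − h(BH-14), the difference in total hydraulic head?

Total head at BH-8: h = 1620.55 − 22.24 = 1598.31 m.
Pressure head at BH-14: ψ = P/(ρg) = 574.6×1000 / (1000 × 9.81) = 58.57 m.
Total head at BH-14: h = z + ψ = 1540.88 + 58.57 = 1599.45 m.
Head difference: h(BH-8) − h(BH-14) = 1598.31 − 1599.45 = -1.14 m.

Δh ≈ -1.14 m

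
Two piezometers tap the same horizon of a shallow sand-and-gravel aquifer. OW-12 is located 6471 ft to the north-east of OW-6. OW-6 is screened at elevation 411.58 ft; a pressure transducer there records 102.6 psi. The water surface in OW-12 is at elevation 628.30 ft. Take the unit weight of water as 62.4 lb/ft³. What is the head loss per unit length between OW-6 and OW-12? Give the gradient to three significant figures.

i ≈ 0.00310 ft/ft

Pressure head at OW-6: ψ = 144·P/γ = 144 × 102.6 / 62.4 = 236.77 ft.
Total head at OW-6: h = z + ψ = 411.58 + 236.77 = 648.35 ft.
Total head at OW-12: h = 628.30 ft (water level in the piezometer is the total head).
Head difference: h(OW-6) − h(OW-12) = 648.35 − 628.30 = 20.05 ft.
Hydraulic gradient: i = |Δh| / L = 20.05 / 6471 = 0.00310.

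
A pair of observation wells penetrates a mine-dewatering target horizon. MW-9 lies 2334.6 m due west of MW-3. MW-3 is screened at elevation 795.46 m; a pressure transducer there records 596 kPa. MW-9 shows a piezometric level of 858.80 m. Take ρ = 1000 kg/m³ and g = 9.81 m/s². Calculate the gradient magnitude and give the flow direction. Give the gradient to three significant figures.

i ≈ 0.00111; groundwater flows toward the east

Pressure head at MW-3: ψ = P/(ρg) = 596×1000 / (1000 × 9.81) = 60.75 m.
Total head at MW-3: h = z + ψ = 795.46 + 60.75 = 856.21 m.
Total head at MW-9: h = 858.80 m (water level in the piezometer is the total head).
Head difference: h(MW-3) − h(MW-9) = 856.21 − 858.80 = -2.59 m.
Hydraulic gradient: i = |Δh| / L = 2.59 / 2334.6 = 0.00111.
Flow is from higher to lower head: from MW-9 toward MW-3, i.e. toward the east.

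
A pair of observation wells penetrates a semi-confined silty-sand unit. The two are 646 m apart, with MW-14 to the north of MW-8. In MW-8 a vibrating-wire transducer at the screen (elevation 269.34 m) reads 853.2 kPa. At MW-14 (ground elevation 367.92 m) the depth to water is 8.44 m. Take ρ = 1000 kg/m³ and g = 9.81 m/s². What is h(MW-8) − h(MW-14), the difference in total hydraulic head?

Pressure head at MW-8: ψ = P/(ρg) = 853.2×1000 / (1000 × 9.81) = 86.97 m.
Total head at MW-8: h = z + ψ = 269.34 + 86.97 = 356.31 m.
Total head at MW-14: h = 367.92 − 8.44 = 359.48 m.
Head difference: h(MW-8) − h(MW-14) = 356.31 − 359.48 = -3.17 m.

Δh ≈ -3.17 m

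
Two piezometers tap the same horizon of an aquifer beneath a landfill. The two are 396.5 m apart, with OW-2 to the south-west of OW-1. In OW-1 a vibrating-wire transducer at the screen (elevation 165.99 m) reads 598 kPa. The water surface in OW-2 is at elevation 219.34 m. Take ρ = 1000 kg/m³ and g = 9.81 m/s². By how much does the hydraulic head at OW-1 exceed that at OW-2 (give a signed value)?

Pressure head at OW-1: ψ = P/(ρg) = 598×1000 / (1000 × 9.81) = 60.96 m.
Total head at OW-1: h = z + ψ = 165.99 + 60.96 = 226.95 m.
Total head at OW-2: h = 219.34 m (water level in the piezometer is the total head).
Head difference: h(OW-1) − h(OW-2) = 226.95 − 219.34 = 7.61 m.

Δh ≈ 7.61 m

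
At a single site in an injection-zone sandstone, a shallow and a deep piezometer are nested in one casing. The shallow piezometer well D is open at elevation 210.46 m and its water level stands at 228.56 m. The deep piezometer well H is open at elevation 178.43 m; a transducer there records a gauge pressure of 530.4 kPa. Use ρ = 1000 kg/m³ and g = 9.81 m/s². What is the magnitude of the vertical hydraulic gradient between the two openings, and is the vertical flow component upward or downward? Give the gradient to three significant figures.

Total head at well D: h = 228.56 m (water level in the standpipe).
Pressure head at well H: ψ = P/(ρg) = 530.4×1000 / (1000 × 9.81) = 54.07 m.
Total head at well H: h = z + ψ = 178.43 + 54.07 = 232.50 m.
Δh = h(well D) − h(well H) = 228.56 − 232.50 = -3.94 m.
Vertical separation Δz = 210.46 − 178.43 = 32.03 m.
|i_v| = |Δh| / Δz = 3.94 / 32.03 = 0.123.
Head is higher in the deep piezometer, so vertical flow is upward (discharge condition).

|i_v| ≈ 0.123; vertical flow is upward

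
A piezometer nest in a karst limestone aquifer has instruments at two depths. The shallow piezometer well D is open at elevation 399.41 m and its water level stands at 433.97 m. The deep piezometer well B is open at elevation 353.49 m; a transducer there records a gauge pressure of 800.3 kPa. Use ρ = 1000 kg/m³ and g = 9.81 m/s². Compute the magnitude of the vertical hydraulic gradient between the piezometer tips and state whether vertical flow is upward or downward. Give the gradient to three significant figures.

|i_v| ≈ 0.0240; vertical flow is upward

Total head at well D: h = 433.97 m (water level in the standpipe).
Pressure head at well B: ψ = P/(ρg) = 800.3×1000 / (1000 × 9.81) = 81.58 m.
Total head at well B: h = z + ψ = 353.49 + 81.58 = 435.07 m.
Δh = h(well D) − h(well B) = 433.97 − 435.07 = -1.10 m.
Vertical separation Δz = 399.41 − 353.49 = 45.92 m.
|i_v| = |Δh| / Δz = 1.10 / 45.92 = 0.0240.
Head is higher in the deep piezometer, so vertical flow is upward (discharge condition).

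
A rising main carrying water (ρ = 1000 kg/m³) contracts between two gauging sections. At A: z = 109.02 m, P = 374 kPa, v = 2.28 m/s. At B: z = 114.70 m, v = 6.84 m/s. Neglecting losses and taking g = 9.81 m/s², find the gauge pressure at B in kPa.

Pressure head at A: ψ₁ = P₁/(ρg) = 374×1000 / (1000 × 9.81) = 38.12 m.
Velocity heads: v₁²/2g = 2.28²/19.62 = 0.265 m; v₂²/2g = 6.84²/19.62 = 2.385 m.
Total head H = z₁ + ψ₁ + v₁²/2g = 109.02 + 38.12 + 0.265 = 147.40 m.
ψ₂ = H − z₂ − v₂²/2g = 147.40 − 114.70 − 2.385 = 30.32 m.
P₂ = ρgψ₂ = 1000 × 9.81 × 30.32 ≈ 297 kPa.

P₂ ≈ 297 kPa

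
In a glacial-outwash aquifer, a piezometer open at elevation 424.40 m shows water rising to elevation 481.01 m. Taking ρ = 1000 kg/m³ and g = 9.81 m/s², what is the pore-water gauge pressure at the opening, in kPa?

P ≈ 555 kPa

Pressure head ψ = h − z = 481.01 − 424.40 = 56.61 m.
P = ρgψ = 1000 × 9.81 × 56.61 = 555344 Pa ≈ 555 kPa.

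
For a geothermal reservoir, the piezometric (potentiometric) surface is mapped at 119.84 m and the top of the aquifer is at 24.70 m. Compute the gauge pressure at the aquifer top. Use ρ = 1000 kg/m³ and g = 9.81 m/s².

Pressure head at the aquifer top: ψ = h − z = 119.84 − 24.70 = 95.14 m.
P = ρgψ = 1000 × 9.81 × 95.14 = 933323 Pa ≈ 933 kPa.

P ≈ 933 kPa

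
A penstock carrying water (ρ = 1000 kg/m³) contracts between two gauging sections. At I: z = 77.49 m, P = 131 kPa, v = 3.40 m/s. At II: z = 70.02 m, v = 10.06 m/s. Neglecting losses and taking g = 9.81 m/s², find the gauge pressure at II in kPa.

P₂ ≈ 159 kPa

Pressure head at I: ψ₁ = P₁/(ρg) = 131×1000 / (1000 × 9.81) = 13.35 m.
Velocity heads: v₁²/2g = 3.40²/19.62 = 0.589 m; v₂²/2g = 10.06²/19.62 = 5.158 m.
Total head H = z₁ + ψ₁ + v₁²/2g = 77.49 + 13.35 + 0.589 = 91.43 m.
ψ₂ = H − z₂ − v₂²/2g = 91.43 − 70.02 − 5.158 = 16.25 m.
P₂ = ρgψ₂ = 1000 × 9.81 × 16.25 ≈ 159 kPa.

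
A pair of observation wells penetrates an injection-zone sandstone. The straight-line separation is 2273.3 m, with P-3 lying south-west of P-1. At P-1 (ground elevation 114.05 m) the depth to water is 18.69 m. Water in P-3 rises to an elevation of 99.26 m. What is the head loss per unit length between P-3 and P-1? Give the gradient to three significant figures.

Total head at P-1: h = 114.05 − 18.69 = 95.36 m.
Total head at P-3: h = 99.26 m (water level in the piezometer is the total head).
Head difference: h(P-1) − h(P-3) = 95.36 − 99.26 = -3.90 m.
Hydraulic gradient: i = |Δh| / L = 3.90 / 2273.3 = 0.00172.

i ≈ 0.00172 m/m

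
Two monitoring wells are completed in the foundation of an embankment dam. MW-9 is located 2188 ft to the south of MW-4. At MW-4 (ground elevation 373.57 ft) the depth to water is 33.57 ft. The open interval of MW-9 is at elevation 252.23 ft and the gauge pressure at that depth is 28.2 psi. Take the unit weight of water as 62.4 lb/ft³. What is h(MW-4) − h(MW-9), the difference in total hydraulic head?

Total head at MW-4: h = 373.57 − 33.57 = 340.00 ft.
Pressure head at MW-9: ψ = 144·P/γ = 144 × 28.2 / 62.4 = 65.08 ft.
Total head at MW-9: h = z + ψ = 252.23 + 65.08 = 317.31 ft.
Head difference: h(MW-4) − h(MW-9) = 340.00 − 317.31 = 22.69 ft.

Δh ≈ 22.69 ft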